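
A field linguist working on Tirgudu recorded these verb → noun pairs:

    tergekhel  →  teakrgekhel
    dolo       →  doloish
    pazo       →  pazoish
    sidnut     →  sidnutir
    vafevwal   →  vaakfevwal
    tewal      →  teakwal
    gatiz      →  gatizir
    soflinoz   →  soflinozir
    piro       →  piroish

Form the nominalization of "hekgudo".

pazo and soflinoz both have last vowel 'o' yet inflect differently (pazoish, soflinozir), so the last vowel is not what conditions the rule; the final letter is.
"hekgudo" ends in -o. The stems ending in -o (pazo → pazoish, piro → piroish, dolo → doloish) add -ish.
The other patterns: stems ending in -l insert -ak- after the first vowel; stems ending in -t or -z add -ir.
So hekgudo → hekgudoish.

hekgudoish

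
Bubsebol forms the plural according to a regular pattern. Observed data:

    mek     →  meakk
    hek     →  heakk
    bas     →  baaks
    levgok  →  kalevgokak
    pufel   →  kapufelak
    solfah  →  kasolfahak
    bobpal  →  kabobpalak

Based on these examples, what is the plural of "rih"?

riakh

mek and levgok both end in -k yet inflect differently (meakk, kalevgokak), so the final letter is not what conditions the rule; the number of vowels is.
"rih" has 1 vowel. The stems with 1 vowel (mek → meakk, hek → heakk, bas → baaks) insert -ak- after the first vowel.
The other pattern: stems with 2 vowels add ka- … -ak around the stem.
So rih → riakh.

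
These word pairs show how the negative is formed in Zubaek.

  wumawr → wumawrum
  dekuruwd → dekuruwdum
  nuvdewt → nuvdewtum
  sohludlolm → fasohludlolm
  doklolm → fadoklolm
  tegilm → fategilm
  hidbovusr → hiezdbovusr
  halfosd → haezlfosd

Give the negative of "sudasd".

suezdasd

wumawr and hidbovusr both end in -r yet inflect differently (wumawrum, hiezdbovusr), so the final letter is not what conditions the rule; the second-to-last letter is.
"sudasd" has second-to-last letter 's'. The stems whose second-to-last letter is 's' (hidbovusr → hiezdbovusr, halfosd → haezlfosd) insert -ez- after the first vowel.
So sudasd → suezdasd.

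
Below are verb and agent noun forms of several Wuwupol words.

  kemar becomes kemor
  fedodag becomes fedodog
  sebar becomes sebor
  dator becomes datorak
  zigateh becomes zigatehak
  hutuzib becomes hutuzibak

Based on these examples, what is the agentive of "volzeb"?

kemar and dator both end in -r yet inflect differently (kemor, datorak), so the final letter is not what conditions the rule; the last vowel is.
"volzeb" has last vowel 'e'. The one such stem in the data (zigateh → zigatehak) adds -ak, so the same rule applies.
The other pattern: stems whose last vowel is 'a' change the last vowel to 'o'.
So volzeb → volzebak.

volzebak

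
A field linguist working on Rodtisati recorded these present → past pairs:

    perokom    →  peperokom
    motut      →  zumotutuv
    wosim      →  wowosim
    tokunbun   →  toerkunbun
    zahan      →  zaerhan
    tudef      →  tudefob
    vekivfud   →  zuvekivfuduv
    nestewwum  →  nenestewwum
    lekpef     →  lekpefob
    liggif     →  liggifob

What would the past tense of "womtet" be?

liggif and wosim both have last vowel 'i' yet inflect differently (liggifob, wowosim), so the last vowel is not what conditions the rule; the final letter is.
"womtet" ends in -t. The one such stem in the data (motut → zumotutuv) adds zu- … -uv around the stem, so the same rule applies.
The other patterns: stems ending in -f add -ob; stems ending in -m repeat the first consonant+vowel as a prefix; stems ending in -n insert -er- after the first vowel.
So womtet → zuwomtetuv.

zuwomtetuv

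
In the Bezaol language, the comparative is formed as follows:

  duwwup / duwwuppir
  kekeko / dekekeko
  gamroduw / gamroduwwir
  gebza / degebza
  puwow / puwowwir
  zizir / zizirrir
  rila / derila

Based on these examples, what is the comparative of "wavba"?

dewavba

"wavba" ends in a vowel. The stems ending in a vowel (kekeko → dekekeko, rila → derila, gebza → degebza) add the prefix de-.
So wavba → dewavba.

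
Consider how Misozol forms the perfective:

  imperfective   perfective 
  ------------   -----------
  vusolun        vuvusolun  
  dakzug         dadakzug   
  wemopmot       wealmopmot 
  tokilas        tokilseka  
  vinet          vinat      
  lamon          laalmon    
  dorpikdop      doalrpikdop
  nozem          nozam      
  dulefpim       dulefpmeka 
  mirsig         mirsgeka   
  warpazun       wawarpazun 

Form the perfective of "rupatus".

rurupatus

wemopmot and vinet both end in -t yet inflect differently (wealmopmot, vinat), so the final letter is not what conditions the rule; the last vowel is.
"rupatus" has last vowel 'u'. The stems whose last vowel is 'u' (vusolun → vuvusolun, dakzug → dadakzug, warpazun → wawarpazun) repeat the first consonant+vowel as a prefix.
So rupatus → rurupatus.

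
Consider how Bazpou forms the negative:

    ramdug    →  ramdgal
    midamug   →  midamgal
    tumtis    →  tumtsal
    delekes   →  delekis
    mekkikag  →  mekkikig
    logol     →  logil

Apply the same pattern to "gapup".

tumtis and delekes both end in -s yet inflect differently (tumtsal, delekis), so the final letter is not what conditions the rule; the last vowel is.
"gapup" has last vowel 'u'. The stems whose last vowel is 'u' (ramdug → ramdgal, midamug → midamgal) delete the last vowel and add -al.
The other pattern: stems whose last vowel is 'a', 'e' or 'o' change the last vowel to 'i'.
So gapup → gappal.

gappal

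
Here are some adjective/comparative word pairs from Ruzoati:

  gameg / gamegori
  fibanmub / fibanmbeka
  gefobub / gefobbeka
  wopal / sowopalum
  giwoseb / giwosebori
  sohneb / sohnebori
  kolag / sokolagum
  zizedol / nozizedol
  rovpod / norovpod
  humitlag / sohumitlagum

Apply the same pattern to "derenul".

gameg and kolag both end in -g yet inflect differently (gamegori, sokolagum), so the final letter is not what conditions the rule; the last vowel is.
"derenul" has last vowel 'u'. The stems whose last vowel is 'u' (fibanmub → fibanmbeka, gefobub → gefobbeka) delete the last vowel and add -eka.
So derenul → derenleka.

derenleka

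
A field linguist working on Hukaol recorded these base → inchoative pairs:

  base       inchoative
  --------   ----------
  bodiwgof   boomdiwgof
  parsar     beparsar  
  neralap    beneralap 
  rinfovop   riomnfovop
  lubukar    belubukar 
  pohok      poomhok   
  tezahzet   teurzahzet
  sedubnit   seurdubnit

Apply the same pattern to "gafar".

begafar

"gafar" has last vowel 'a'. The stems whose last vowel is 'a' (parsar → beparsar, lubukar → belubukar, neralap → beneralap) add the prefix be-.
So gafar → begafar.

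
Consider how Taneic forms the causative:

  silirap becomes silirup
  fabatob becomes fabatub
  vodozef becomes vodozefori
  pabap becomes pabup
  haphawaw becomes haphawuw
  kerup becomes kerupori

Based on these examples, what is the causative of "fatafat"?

fatafut

"fatafat" has last vowel 'a'. The stems whose last vowel is 'a' (silirap → silirup, haphawaw → haphawuw, pabap → pabup) change the last vowel to 'u'.
The other pattern: stems whose last vowel is 'e' or 'u' add -ori.
So fatafat → fatafut.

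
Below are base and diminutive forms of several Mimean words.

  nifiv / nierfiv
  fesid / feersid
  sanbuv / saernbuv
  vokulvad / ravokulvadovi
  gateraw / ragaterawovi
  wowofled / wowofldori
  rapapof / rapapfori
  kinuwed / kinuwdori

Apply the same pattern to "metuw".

fesid and vokulvad both end in -d yet inflect differently (feersid, ravokulvadovi), so the final letter is not what conditions the rule; the last vowel is.
"metuw" has last vowel 'u'. The one such stem in the data (sanbuv → saernbuv) inserts -er- after the first vowel (as do nifiv, fesid), so the same rule applies.
So metuw → meertuw.

meertuw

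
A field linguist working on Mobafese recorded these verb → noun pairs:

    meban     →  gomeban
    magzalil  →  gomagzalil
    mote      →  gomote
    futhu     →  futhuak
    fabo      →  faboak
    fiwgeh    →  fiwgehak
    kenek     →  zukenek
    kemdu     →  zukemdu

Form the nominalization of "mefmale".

gomefmale

futhu and kemdu both end in -u yet inflect differently (futhuak, zukemdu), so the final letter is not what conditions the rule; the first letter is.
"mefmale" begins with m-. The stems beginning with m- (meban → gomeban, magzalil → gomagzalil, mote → gomote) add the prefix go-.
The other patterns: stems beginning with f- add -ak; stems beginning with k- add the prefix zu-.
So mefmale → gomefmale.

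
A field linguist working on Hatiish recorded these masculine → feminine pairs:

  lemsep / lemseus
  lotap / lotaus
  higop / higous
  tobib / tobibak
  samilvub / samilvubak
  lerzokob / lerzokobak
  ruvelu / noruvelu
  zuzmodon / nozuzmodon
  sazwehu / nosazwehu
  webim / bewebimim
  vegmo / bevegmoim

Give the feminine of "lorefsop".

lorefsous

"lorefsop" ends in -p. The stems ending in -p (lemsep → lemseus, lotap → lotaus, higop → higous) drop the final letter and add -us.
So lorefsop → lorefsous.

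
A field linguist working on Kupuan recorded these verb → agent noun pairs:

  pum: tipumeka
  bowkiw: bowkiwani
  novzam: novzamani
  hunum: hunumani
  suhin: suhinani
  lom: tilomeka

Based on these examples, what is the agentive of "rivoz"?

hunum and lom both end in -m yet inflect differently (hunumani, tilomeka), so the final letter is not what conditions the rule; the number of vowels is.
"rivoz" has 2 vowels. The stems with 2 vowels (suhin → suhinani, hunum → hunumani, novzam → novzamani) add -ani.
So rivoz → rivozani.

rivozani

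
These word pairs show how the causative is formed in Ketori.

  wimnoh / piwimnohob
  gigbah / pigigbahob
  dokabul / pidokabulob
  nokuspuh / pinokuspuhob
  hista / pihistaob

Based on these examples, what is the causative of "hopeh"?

pihopehob

Every pair shown (wimnoh → piwimnohob, gigbah → pigigbahob, dokabul → pidokabulob, …) follows the same rule: add pi- … -ob around the stem.
So hopeh → pihopehob.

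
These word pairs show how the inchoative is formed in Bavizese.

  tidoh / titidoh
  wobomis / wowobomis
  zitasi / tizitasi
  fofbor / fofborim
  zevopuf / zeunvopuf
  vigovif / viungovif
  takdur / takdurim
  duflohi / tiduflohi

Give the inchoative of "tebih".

tetebih

zevopuf and takdur both have last vowel 'u' yet inflect differently (zeunvopuf, takdurim), so the last vowel is not what conditions the rule; the final letter is.
"tebih" ends in -h. The one such stem in the data (tidoh → titidoh) repeats the first consonant+vowel as a prefix (as does wobomis), so the same rule applies.
So tebih → tetebih.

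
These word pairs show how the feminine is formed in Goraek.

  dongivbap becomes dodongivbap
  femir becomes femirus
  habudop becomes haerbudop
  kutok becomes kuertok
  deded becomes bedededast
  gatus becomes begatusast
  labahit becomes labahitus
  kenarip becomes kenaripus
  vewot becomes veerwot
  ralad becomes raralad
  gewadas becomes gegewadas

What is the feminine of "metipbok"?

meertipbok

vewot and labahit both end in -t yet inflect differently (veerwot, labahitus), so the final letter is not what conditions the rule; the last vowel is.
"metipbok" has last vowel 'o'. The stems whose last vowel is 'o' (habudop → haerbudop, vewot → veerwot, kutok → kuertok) insert -er- after the first vowel.
The other patterns: stems whose last vowel is 'i' add -us; stems whose last vowel is 'e' or 'u' add be- … -ast around the stem; stems whose last vowel is 'a' repeat the first consonant+vowel as a prefix.
So metipbok → meertipbok.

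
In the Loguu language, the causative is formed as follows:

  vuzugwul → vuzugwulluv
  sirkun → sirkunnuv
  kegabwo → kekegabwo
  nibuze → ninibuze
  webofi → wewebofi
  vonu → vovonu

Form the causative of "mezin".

mezinnuv

"mezin" ends in a consonant. The stems ending in a consonant (vuzugwul → vuzugwulluv, sirkun → sirkunnuv) double the final consonant and add -uv.
So mezin → mezinnuv.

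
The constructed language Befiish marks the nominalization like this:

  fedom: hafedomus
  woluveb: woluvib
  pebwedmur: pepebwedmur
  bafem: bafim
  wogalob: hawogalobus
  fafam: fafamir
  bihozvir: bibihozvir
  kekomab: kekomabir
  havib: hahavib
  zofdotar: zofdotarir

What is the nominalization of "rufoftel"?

"rufoftel" has last vowel 'e'. The stems whose last vowel is 'e' (woluveb → woluvib, bafem → bafim) change the last vowel to 'i'.
The other patterns: stems whose last vowel is 'a' add -ir; stems whose last vowel is 'o' add ha- … -us around the stem; stems whose last vowel is 'i' or 'u' repeat the first consonant+vowel as a prefix.
So rufoftel → rufoftil.

rufoftil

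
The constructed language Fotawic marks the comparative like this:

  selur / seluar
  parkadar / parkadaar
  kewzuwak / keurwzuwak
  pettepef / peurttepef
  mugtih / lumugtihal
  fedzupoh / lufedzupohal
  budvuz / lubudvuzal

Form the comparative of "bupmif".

buurpmif

parkadar and kewzuwak both have last vowel 'a' yet inflect differently (parkadaar, keurwzuwak), so the last vowel is not what conditions the rule; the final letter is.
"bupmif" ends in -f. The one such stem in the data (pettepef → peurttepef) inserts -ur- after the first vowel (as does kewzuwak), so the same rule applies.
The other patterns: stems ending in -r drop the final letter and add -ar; stems ending in -h or -z add lu- … -al around the stem.
So bupmif → buurpmif.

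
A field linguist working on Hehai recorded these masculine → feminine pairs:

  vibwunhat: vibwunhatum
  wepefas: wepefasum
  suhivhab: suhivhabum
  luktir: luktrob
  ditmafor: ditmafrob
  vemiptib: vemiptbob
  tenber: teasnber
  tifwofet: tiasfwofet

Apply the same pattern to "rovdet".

roasvdet

"rovdet" has last vowel 'e'. The stems whose last vowel is 'e' (tenber → teasnber, tifwofet → tiasfwofet) insert -as- after the first vowel.
So rovdet → roasvdet.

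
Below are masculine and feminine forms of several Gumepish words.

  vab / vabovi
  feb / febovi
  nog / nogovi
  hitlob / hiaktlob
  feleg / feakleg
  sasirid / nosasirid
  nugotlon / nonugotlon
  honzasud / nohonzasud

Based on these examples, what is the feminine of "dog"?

dogovi

vab and hitlob both end in -b yet inflect differently (vabovi, hiaktlob), so the final letter is not what conditions the rule; the number of vowels is.
"dog" has 1 vowel. The stems with 1 vowel (vab → vabovi, feb → febovi, nog → nogovi) add -ovi.
The other patterns: stems with 2 vowels insert -ak- after the first vowel; stems with 3 vowels add the prefix no-.
So dog → dogovi.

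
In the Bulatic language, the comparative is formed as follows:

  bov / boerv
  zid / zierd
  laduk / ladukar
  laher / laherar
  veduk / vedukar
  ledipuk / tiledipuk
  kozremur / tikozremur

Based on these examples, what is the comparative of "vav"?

vaerv

laduk and ledipuk both end in -k yet inflect differently (ladukar, tiledipuk), so the final letter is not what conditions the rule; the number of vowels is.
"vav" has 1 vowel. The stems with 1 vowel (bov → boerv, zid → zierd) insert -er- after the first vowel.
The other patterns: stems with 2 vowels add -ar; stems with 3 vowels add the prefix ti-.
So vav → vaerv.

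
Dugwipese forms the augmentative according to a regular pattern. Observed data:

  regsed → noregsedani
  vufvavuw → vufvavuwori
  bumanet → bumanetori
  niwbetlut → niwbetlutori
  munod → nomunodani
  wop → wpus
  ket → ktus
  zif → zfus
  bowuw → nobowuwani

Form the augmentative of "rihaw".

ket and bumanet both end in -t yet inflect differently (ktus, bumanetori), so the final letter is not what conditions the rule; the number of vowels is.
"rihaw" has 2 vowels. The stems with 2 vowels (munod → nomunodani, regsed → noregsedani, bowuw → nobowuwani) add no- … -ani around the stem.
So rihaw → norihawani.

norihawani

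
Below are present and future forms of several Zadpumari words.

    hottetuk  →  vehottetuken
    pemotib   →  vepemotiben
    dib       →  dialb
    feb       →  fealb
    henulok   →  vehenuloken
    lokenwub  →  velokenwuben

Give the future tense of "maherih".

pemotib and dib both end in -b yet inflect differently (vepemotiben, dialb), so the final letter is not what conditions the rule; the number of vowels is.
"maherih" has 3 vowels. The stems with 3 vowels (pemotib → vepemotiben, hottetuk → vehottetuken, henulok → vehenuloken) add ve- … -en around the stem.
The other pattern: stems with 1 vowel insert -al- after the first vowel.
So maherih → vemaherihen.

vemaherihen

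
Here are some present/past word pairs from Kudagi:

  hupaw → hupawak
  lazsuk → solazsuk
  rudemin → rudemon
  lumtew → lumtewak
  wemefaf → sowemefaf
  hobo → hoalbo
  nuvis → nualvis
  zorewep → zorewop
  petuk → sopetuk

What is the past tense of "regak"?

soregak

hupaw and wemefaf both have last vowel 'a' yet inflect differently (hupawak, sowemefaf), so the last vowel is not what conditions the rule; the final letter is.
"regak" ends in -k. The stems ending in -k (lazsuk → solazsuk, petuk → sopetuk) add the prefix so-.
So regak → soregak.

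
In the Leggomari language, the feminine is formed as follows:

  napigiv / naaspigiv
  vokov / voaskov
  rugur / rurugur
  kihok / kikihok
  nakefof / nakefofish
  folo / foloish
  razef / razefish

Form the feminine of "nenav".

neasnav

"nenav" ends in -v. The stems ending in -v (napigiv → naaspigiv, vokov → voaskov) insert -as- after the first vowel.
The other patterns: stems ending in -k or -r repeat the first consonant+vowel as a prefix; stems ending in -f or -o add -ish.
So nenav → neasnav.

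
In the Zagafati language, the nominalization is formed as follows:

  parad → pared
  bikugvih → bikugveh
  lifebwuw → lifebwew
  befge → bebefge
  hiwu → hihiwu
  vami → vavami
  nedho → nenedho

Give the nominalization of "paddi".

papaddi

lifebwuw and hiwu both have last vowel 'u' yet inflect differently (lifebwew, hihiwu), so the last vowel is not what conditions the rule; whether the stem ends in a vowel or a consonant is.
"paddi" ends in a vowel. The stems ending in a vowel (befge → bebefge, hiwu → hihiwu, vami → vavami) repeat the first consonant+vowel as a prefix.
The other pattern: stems ending in a consonant change the last vowel to 'e'.
So paddi → papaddi.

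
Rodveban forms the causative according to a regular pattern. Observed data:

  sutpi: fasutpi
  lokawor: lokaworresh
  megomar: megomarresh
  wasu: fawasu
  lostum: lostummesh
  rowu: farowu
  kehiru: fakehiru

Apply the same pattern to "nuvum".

nuvummesh

lostum and wasu both have last vowel 'u' yet inflect differently (lostummesh, fawasu), so the last vowel is not what conditions the rule; whether the stem ends in a vowel or a consonant is.
"nuvum" ends in a consonant. The stems ending in a consonant (lokawor → lokaworresh, megomar → megomarresh, lostum → lostummesh) double the final consonant and add -esh.
The other pattern: stems ending in a vowel add the prefix fa-.
So nuvum → nuvummesh.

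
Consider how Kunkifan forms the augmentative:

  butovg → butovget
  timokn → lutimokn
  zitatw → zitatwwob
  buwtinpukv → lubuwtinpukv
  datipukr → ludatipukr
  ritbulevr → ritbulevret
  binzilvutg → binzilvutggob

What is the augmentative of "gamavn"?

binzilvutg and butovg both end in -g yet inflect differently (binzilvutggob, butovget), so the final letter is not what conditions the rule; the second-to-last letter is.
"gamavn" has second-to-last letter 'v'. The stems whose second-to-last letter is 'v' (ritbulevr → ritbulevret, butovg → butovget) add -et.
So gamavn → gamavnet.

gamavnet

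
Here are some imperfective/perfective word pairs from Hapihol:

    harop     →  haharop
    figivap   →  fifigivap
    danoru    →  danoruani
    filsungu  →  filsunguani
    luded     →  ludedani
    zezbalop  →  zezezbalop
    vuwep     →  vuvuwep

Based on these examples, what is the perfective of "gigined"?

giginedani

"gigined" ends in -d. The one such stem in the data (luded → ludedani) adds -ani, so the same rule applies.
The other pattern: stems ending in -p repeat the first consonant+vowel as a prefix.
So gigined → giginedani.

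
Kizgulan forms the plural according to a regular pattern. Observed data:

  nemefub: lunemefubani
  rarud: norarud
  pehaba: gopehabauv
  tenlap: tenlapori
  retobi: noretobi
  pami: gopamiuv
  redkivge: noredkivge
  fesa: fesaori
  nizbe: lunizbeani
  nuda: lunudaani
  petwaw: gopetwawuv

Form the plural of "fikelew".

fikelewori

nizbe and redkivge both end in -e yet inflect differently (lunizbeani, noredkivge), so the final letter is not what conditions the rule; the first letter is.
"fikelew" begins with f-. The one such stem in the data (fesa → fesaori) adds -ori, so the same rule applies.
So fikelew → fikelewori.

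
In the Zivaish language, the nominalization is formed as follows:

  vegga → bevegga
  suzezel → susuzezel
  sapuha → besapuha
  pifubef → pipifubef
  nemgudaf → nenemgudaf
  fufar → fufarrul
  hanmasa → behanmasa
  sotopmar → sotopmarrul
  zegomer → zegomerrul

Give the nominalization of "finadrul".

zegomer and pifubef both have last vowel 'e' yet inflect differently (zegomerrul, pipifubef), so the last vowel is not what conditions the rule; the final letter is.
"finadrul" ends in -l. The one such stem in the data (suzezel → susuzezel) repeats the first consonant+vowel as a prefix (as do pifubef, nemgudaf), so the same rule applies.
So finadrul → fifinadrul.

fifinadrul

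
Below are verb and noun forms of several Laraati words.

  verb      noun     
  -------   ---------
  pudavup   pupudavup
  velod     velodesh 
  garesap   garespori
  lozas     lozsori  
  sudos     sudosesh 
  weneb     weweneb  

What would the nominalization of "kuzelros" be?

kuzelrosesh

lozas and sudos both end in -s yet inflect differently (lozsori, sudosesh), so the final letter is not what conditions the rule; the last vowel is.
"kuzelros" has last vowel 'o'. The stems whose last vowel is 'o' (velod → velodesh, sudos → sudosesh) add -esh.
The other patterns: stems whose last vowel is 'a' delete the last vowel and add -ori; stems whose last vowel is 'e' or 'u' repeat the first consonant+vowel as a prefix.
So kuzelros → kuzelrosesh.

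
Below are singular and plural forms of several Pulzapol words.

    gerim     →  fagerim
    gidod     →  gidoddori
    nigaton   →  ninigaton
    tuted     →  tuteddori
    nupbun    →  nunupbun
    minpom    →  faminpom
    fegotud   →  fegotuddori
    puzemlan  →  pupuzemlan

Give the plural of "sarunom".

fasarunom

gidod and minpom both have last vowel 'o' yet inflect differently (gidoddori, faminpom), so the last vowel is not what conditions the rule; the final letter is.
"sarunom" ends in -m. The stems ending in -m (minpom → faminpom, gerim → fagerim) add the prefix fa-.
The other patterns: stems ending in -d double the final consonant and add -ori; stems ending in -n repeat the first consonant+vowel as a prefix.
So sarunom → fasarunom.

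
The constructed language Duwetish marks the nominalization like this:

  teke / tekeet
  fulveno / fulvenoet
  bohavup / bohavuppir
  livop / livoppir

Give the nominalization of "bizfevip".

bizfevippir

fulveno and livop both have last vowel 'o' yet inflect differently (fulvenoet, livoppir), so the last vowel is not what conditions the rule; whether the stem ends in a vowel or a consonant is.
"bizfevip" ends in a consonant. The stems ending in a consonant (bohavup → bohavuppir, livop → livoppir) double the final consonant and add -ir.
The other pattern: stems ending in a vowel add -et.
So bizfevip → bizfevippir.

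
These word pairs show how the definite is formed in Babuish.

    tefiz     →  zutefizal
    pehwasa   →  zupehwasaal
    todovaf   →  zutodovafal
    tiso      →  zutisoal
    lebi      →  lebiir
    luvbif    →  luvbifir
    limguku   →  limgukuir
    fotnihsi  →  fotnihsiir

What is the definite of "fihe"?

fiheir

"fihe" begins with f-. The one such stem in the data (fotnihsi → fotnihsiir) adds -ir, so the same rule applies.
So fihe → fiheir.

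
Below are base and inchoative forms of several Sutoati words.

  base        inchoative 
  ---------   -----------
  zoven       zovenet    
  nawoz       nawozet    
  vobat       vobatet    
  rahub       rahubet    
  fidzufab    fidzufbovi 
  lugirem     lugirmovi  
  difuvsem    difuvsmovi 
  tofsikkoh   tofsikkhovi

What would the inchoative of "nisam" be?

rahub and fidzufab both end in -b yet inflect differently (rahubet, fidzufbovi), so the final letter is not what conditions the rule; the number of vowels is.
"nisam" has 2 vowels. The stems with 2 vowels (zoven → zovenet, nawoz → nawozet, vobat → vobatet) add -et.
So nisam → nisamet.

nisamet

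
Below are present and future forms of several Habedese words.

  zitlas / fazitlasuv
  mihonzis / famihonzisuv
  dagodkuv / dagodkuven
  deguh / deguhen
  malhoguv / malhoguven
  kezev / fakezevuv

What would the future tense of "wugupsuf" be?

wugupsufen

dagodkuv and kezev both end in -v yet inflect differently (dagodkuven, fakezevuv), so the final letter is not what conditions the rule; the last vowel is.
"wugupsuf" has last vowel 'u'. The stems whose last vowel is 'u' (dagodkuv → dagodkuven, malhoguv → malhoguven, deguh → deguhen) add -en.
So wugupsuf → wugupsufen.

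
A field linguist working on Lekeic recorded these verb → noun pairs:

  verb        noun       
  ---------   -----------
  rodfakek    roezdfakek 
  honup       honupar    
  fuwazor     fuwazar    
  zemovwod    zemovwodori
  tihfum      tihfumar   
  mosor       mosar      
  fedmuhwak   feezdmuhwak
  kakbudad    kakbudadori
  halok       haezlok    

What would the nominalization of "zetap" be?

"zetap" ends in -p. The one such stem in the data (honup → honupar) adds -ar, so the same rule applies.
So zetap → zetapar.

zetapar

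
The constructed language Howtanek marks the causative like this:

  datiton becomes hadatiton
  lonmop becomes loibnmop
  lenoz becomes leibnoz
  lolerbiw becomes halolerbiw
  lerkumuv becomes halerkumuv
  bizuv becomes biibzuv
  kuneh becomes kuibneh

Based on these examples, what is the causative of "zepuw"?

zeibpuw

bizuv and lerkumuv both end in -v yet inflect differently (biibzuv, halerkumuv), so the final letter is not what conditions the rule; the number of vowels is.
"zepuw" has 2 vowels. The stems with 2 vowels (kuneh → kuibneh, bizuv → biibzuv, lonmop → loibnmop) insert -ib- after the first vowel.
The other pattern: stems with 3 vowels add the prefix ha-.
So zepuw → zeibpuw.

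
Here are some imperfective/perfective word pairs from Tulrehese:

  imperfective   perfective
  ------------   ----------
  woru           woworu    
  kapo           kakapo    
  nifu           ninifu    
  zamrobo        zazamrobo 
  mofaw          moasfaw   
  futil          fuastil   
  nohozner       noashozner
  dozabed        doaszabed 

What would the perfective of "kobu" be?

kokobu

"kobu" ends in a vowel. The stems ending in a vowel (woru → woworu, kapo → kakapo, nifu → ninifu) repeat the first consonant+vowel as a prefix.
The other pattern: stems ending in a consonant insert -as- after the first vowel.
So kobu → kokobu.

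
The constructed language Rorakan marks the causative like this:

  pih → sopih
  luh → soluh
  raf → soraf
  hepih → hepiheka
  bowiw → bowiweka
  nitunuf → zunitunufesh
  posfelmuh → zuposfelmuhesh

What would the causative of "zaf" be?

pih and hepih both end in -h yet inflect differently (sopih, hepiheka), so the final letter is not what conditions the rule; the number of vowels is.
"zaf" has 1 vowel. The stems with 1 vowel (pih → sopih, luh → soluh, raf → soraf) add the prefix so-.
The other patterns: stems with 2 vowels add -eka; stems with 3 vowels add zu- … -esh around the stem.
So zaf → sozaf.

sozaf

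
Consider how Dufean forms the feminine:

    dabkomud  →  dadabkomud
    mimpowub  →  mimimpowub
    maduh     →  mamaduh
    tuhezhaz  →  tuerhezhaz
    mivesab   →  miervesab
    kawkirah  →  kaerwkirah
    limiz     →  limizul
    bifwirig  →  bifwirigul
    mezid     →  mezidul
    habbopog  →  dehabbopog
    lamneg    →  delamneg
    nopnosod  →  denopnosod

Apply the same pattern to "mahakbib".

"mahakbib" has last vowel 'i'. The stems whose last vowel is 'i' (limiz → limizul, bifwirig → bifwirigul, mezid → mezidul) add -ul.
So mahakbib → mahakbibul.

mahakbibul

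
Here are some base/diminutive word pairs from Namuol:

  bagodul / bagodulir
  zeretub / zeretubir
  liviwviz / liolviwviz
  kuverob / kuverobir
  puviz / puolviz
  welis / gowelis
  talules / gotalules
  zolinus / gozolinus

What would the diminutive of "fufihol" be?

"fufihol" ends in -l. The one such stem in the data (bagodul → bagodulir) adds -ir, so the same rule applies.
The other patterns: stems ending in -z insert -ol- after the first vowel; stems ending in -s add the prefix go-.
So fufihol → fufiholir.

fufiholir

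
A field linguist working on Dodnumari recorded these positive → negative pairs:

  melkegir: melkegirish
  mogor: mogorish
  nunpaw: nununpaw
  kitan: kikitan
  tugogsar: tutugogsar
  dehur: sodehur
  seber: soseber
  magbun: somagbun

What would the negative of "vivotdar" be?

"vivotdar" has last vowel 'a'. The stems whose last vowel is 'a' (nunpaw → nununpaw, kitan → kikitan, tugogsar → tutugogsar) repeat the first consonant+vowel as a prefix.
So vivotdar → vivivotdar.

vivivotdar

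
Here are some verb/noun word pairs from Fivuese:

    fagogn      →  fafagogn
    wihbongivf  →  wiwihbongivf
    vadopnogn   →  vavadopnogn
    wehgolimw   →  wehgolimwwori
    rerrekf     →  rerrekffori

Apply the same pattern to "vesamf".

vesamffori

wihbongivf and rerrekf both end in -f yet inflect differently (wiwihbongivf, rerrekffori), so the final letter is not what conditions the rule; the second-to-last letter is.
"vesamf" has second-to-last letter 'm'. The one such stem in the data (wehgolimw → wehgolimwwori) doubles the final consonant and adds -ori (as does rerrekf), so the same rule applies.
So vesamf → vesamffori.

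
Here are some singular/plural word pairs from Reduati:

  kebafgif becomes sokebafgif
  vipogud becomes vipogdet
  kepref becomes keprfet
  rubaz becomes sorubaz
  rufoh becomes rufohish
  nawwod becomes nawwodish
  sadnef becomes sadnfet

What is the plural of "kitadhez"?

"kitadhez" has last vowel 'e'. The stems whose last vowel is 'e' (sadnef → sadnfet, kepref → keprfet) delete the last vowel and add -et.
The other patterns: stems whose last vowel is 'o' add -ish; stems whose last vowel is 'a' or 'i' add the prefix so-.
So kitadhez → kitadhzet.

kitadhzet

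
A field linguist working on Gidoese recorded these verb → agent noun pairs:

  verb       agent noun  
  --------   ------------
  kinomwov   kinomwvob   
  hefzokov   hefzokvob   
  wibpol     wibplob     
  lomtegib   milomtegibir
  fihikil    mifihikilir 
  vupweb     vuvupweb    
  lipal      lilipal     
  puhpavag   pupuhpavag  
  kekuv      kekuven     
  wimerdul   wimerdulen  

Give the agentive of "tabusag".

wibpol and fihikil both end in -l yet inflect differently (wibplob, mifihikilir), so the final letter is not what conditions the rule; the last vowel is.
"tabusag" has last vowel 'a'. The stems whose last vowel is 'a' (lipal → lilipal, puhpavag → pupuhpavag) repeat the first consonant+vowel as a prefix.
So tabusag → tatabusag.

tatabusag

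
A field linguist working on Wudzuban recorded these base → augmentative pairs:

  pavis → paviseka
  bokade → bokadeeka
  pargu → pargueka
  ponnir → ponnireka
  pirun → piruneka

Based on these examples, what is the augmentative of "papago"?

papagoeka

Every pair shown (pavis → paviseka, bokade → bokadeeka, pargu → pargueka, …) follows the same rule: add -eka.
So papago → papagoeka.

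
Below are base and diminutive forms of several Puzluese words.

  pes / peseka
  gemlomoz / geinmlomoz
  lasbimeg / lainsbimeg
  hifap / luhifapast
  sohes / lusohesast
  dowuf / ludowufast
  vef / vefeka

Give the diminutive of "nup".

nupeka

pes and sohes both end in -s yet inflect differently (peseka, lusohesast), so the final letter is not what conditions the rule; the number of vowels is.
"nup" has 1 vowel. The stems with 1 vowel (vef → vefeka, pes → peseka) add -eka.
The other patterns: stems with 2 vowels add lu- … -ast around the stem; stems with 3 vowels insert -in- after the first vowel.
So nup → nupeka.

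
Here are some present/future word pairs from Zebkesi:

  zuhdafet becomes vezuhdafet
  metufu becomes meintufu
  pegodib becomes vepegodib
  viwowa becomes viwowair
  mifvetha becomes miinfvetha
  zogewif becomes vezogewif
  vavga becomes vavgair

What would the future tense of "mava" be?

mainva

viwowa and mifvetha both end in -a yet inflect differently (viwowair, miinfvetha), so the final letter is not what conditions the rule; the first letter is.
"mava" begins with m-. The stems beginning with m- (mifvetha → miinfvetha, metufu → meintufu) insert -in- after the first vowel.
The other patterns: stems beginning with v- add -ir; stems beginning with p- or z- add the prefix ve-.
So mava → mainva.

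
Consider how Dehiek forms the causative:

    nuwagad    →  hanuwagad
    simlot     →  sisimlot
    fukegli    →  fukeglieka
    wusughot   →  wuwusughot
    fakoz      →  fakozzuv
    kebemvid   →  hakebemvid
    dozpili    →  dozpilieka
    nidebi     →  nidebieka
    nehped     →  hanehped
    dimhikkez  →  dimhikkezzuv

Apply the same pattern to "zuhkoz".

dimhikkez and nehped both have last vowel 'e' yet inflect differently (dimhikkezzuv, hanehped), so the last vowel is not what conditions the rule; the final letter is.
"zuhkoz" ends in -z. The stems ending in -z (dimhikkez → dimhikkezzuv, fakoz → fakozzuv) double the final consonant and add -uv.
The other patterns: stems ending in -d add the prefix ha-; stems ending in -i add -eka; stems ending in -t repeat the first consonant+vowel as a prefix.
So zuhkoz → zuhkozzuv.

zuhkozzuv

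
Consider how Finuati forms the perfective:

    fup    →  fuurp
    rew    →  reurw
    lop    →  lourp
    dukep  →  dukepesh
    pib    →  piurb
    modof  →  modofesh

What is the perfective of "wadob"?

wadobesh

dukep and lop both end in -p yet inflect differently (dukepesh, lourp), so the final letter is not what conditions the rule; the number of vowels is.
"wadob" has 2 vowels. The stems with 2 vowels (modof → modofesh, dukep → dukepesh) add -esh.
So wadob → wadobesh.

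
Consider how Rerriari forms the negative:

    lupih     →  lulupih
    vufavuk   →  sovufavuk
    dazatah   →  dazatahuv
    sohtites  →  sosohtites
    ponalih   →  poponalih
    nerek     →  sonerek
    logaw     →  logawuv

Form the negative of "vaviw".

dazatah and lupih both end in -h yet inflect differently (dazatahuv, lulupih), so the final letter is not what conditions the rule; the last vowel is.
"vaviw" has last vowel 'i'. The stems whose last vowel is 'i' (lupih → lulupih, ponalih → poponalih) repeat the first consonant+vowel as a prefix.
So vaviw → vavaviw.

vavaviw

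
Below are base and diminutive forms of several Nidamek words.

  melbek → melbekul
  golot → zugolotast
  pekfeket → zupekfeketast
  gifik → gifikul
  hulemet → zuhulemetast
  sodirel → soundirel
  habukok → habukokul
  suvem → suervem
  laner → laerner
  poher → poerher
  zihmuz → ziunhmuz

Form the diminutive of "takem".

"takem" ends in -m. The one such stem in the data (suvem → suervem) inserts -er- after the first vowel (as do laner, poher), so the same rule applies.
So takem → taerkem.

taerkem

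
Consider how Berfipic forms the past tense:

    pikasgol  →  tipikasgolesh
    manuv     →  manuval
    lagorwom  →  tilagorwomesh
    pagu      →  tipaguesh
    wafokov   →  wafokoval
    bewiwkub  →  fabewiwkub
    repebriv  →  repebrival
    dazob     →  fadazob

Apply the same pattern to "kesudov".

kesudoval

dazob and wafokov both have last vowel 'o' yet inflect differently (fadazob, wafokoval), so the last vowel is not what conditions the rule; the final letter is.
"kesudov" ends in -v. The stems ending in -v (repebriv → repebrival, wafokov → wafokoval, manuv → manuval) add -al.
The other patterns: stems ending in -b add the prefix fa-; stems ending in -l, -m or -u add ti- … -esh around the stem.
So kesudov → kesudoval.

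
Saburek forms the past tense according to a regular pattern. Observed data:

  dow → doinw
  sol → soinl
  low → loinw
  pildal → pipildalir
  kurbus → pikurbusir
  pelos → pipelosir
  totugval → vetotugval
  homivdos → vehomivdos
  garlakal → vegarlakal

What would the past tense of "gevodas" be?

vegevodas

"gevodas" has 3 vowels. The stems with 3 vowels (totugval → vetotugval, homivdos → vehomivdos, garlakal → vegarlakal) add the prefix ve-.
So gevodas → vegevodas.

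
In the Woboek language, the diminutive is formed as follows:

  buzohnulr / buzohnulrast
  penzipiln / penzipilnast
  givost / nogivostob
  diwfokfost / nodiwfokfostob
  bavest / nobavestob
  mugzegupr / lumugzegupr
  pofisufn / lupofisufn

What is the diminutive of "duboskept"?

luduboskept

buzohnulr and mugzegupr both end in -r yet inflect differently (buzohnulrast, lumugzegupr), so the final letter is not what conditions the rule; the second-to-last letter is.
"duboskept" has second-to-last letter 'p'. The one such stem in the data (mugzegupr → lumugzegupr) adds the prefix lu-, so the same rule applies.
The other patterns: stems whose second-to-last letter is 'l' add -ast; stems whose second-to-last letter is 's' add no- … -ob around the stem.
So duboskept → luduboskept.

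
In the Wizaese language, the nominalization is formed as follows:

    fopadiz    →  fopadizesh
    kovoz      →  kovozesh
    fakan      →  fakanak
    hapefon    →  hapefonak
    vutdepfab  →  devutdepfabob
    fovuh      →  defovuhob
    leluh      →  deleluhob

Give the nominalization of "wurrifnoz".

kovoz and hapefon both have last vowel 'o' yet inflect differently (kovozesh, hapefonak), so the last vowel is not what conditions the rule; the final letter is.
"wurrifnoz" ends in -z. The stems ending in -z (fopadiz → fopadizesh, kovoz → kovozesh) add -esh.
The other patterns: stems ending in -n add -ak; stems ending in -b or -h add de- … -ob around the stem.
So wurrifnoz → wurrifnozesh.

wurrifnozesh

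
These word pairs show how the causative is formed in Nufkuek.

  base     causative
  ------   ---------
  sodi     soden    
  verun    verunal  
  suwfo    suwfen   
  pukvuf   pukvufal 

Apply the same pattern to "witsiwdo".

suwfo and verun both have 2 vowels yet inflect differently (suwfen, verunal), so the number of vowels is not what conditions the rule; whether the stem ends in a vowel or a consonant is.
"witsiwdo" ends in a vowel. The stems ending in a vowel (suwfo → suwfen, sodi → soden) drop the final letter and add -en.
The other pattern: stems ending in a consonant add -al.
So witsiwdo → witsiwden.

witsiwden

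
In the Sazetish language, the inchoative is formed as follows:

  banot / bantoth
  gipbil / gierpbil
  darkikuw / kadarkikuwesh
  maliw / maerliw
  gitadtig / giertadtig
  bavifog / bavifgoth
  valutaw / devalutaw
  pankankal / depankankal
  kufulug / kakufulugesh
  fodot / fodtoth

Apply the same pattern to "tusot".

gitadtig and kufulug both end in -g yet inflect differently (giertadtig, kakufulugesh), so the final letter is not what conditions the rule; the last vowel is.
"tusot" has last vowel 'o'. The stems whose last vowel is 'o' (banot → bantoth, fodot → fodtoth, bavifog → bavifgoth) delete the last vowel and add -oth.
The other patterns: stems whose last vowel is 'i' insert -er- after the first vowel; stems whose last vowel is 'u' add ka- … -esh around the stem; stems whose last vowel is 'a' add the prefix de-.
So tusot → tustoth.

tustoth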